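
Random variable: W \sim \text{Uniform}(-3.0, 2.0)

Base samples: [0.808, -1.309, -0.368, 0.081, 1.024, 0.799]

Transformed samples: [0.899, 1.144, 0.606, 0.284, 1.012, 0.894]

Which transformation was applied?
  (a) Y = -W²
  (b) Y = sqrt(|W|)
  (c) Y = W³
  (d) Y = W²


Checking option (b) Y = sqrt(|W|):
  W = 0.808 -> Y = 0.899 ✓
  W = -1.309 -> Y = 1.144 ✓
  W = -0.368 -> Y = 0.606 ✓
All samples match this transformation.

(b) sqrt(|W|)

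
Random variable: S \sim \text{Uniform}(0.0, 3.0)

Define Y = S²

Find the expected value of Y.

Using E[X²] = Var(X) + (E[X])²:
E[S] = 1.5
Var(S) = (3 - 0)^2/12 = 0.75
E[S²] = 0.75 + 1.5² = 0.75 + 2.25 = 3

3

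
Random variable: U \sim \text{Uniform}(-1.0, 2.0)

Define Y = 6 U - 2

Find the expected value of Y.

For Y = 6U - 2:
E[Y] = 6 * E[U] - 2
E[U] = (-1 + 2)/2 = 0.5
E[Y] = 6 * 0.5 - 2 = 1

1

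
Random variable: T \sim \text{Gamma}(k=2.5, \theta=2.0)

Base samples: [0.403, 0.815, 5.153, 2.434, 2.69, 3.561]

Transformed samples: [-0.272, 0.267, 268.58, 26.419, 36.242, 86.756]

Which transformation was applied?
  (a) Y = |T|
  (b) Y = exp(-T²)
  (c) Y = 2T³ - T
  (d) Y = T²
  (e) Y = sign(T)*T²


Checking option (c) Y = 2T³ - T:
  T = 0.403 -> Y = -0.272 ✓
  T = 0.815 -> Y = 0.267 ✓
  T = 5.153 -> Y = 268.58 ✓
All samples match this transformation.

(c) 2T³ - T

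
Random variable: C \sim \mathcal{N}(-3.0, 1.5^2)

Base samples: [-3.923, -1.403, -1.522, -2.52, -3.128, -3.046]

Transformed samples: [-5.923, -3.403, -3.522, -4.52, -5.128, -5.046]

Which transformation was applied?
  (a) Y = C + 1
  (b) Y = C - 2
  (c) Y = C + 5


Checking option (b) Y = C - 2:
  C = -3.923 -> Y = -5.923 ✓
  C = -1.403 -> Y = -3.403 ✓
  C = -1.522 -> Y = -3.522 ✓
All samples match this transformation.

(b) C - 2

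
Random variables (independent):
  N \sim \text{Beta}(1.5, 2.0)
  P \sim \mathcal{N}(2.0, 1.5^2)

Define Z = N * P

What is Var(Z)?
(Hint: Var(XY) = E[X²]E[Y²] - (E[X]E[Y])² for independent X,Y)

Var(XY) = E[X²]E[Y²] - (E[X]E[Y])²
E[N] = 0.42857143, Var(N) = 0.054421769
E[P] = 2, Var(P) = 2.25
E[N²] = 0.054421769 + 0.42857143² = 0.23809524
E[P²] = 2.25 + 2² = 6.25
Var(Z) = 0.23809524*6.25 - (0.42857143*2)²
= 1.4880952 - 0.73469388 = 0.75340136

0.75340136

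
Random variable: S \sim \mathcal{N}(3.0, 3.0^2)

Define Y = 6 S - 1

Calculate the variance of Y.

For Y = aS + b: Var(Y) = a² * Var(S)
Var(S) = 3.0^2 = 9
Var(Y) = 6² * 9 = 36 * 9 = 324

324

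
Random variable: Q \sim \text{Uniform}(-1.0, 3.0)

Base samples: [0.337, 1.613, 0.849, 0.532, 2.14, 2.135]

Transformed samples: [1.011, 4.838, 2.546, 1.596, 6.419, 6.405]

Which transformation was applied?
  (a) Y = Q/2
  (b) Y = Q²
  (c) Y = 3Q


Checking option (c) Y = 3Q:
  Q = 0.337 -> Y = 1.011 ✓
  Q = 1.613 -> Y = 4.838 ✓
  Q = 0.849 -> Y = 2.546 ✓
All samples match this transformation.

(c) 3Q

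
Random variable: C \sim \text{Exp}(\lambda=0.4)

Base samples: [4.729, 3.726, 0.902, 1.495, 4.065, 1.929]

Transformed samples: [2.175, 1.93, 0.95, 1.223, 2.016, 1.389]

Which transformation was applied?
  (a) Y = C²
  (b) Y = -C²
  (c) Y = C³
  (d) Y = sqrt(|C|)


Checking option (d) Y = sqrt(|C|):
  C = 4.729 -> Y = 2.175 ✓
  C = 3.726 -> Y = 1.93 ✓
  C = 0.902 -> Y = 0.95 ✓
All samples match this transformation.

(d) sqrt(|C|)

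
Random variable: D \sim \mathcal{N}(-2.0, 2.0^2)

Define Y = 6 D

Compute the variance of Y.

For Y = aD + b: Var(Y) = a² * Var(D)
Var(D) = 2.0^2 = 4
Var(Y) = 6² * 4 = 36 * 4 = 144

144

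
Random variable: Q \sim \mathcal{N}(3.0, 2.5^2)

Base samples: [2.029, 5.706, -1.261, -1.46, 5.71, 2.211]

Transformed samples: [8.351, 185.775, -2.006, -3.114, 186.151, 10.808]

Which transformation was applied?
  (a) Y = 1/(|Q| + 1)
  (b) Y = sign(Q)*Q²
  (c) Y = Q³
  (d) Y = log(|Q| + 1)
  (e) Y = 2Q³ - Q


Checking option (c) Y = Q³:
  Q = 2.029 -> Y = 8.351 ✓
  Q = 5.706 -> Y = 185.775 ✓
  Q = -1.261 -> Y = -2.006 ✓
All samples match this transformation.

(c) Q³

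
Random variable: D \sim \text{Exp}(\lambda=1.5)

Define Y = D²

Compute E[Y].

Using E[X²] = Var(X) + (E[X])²:
E[D] = 0.66666667
Var(D) = 1/1.5^2 = 0.44444444
E[D²] = 0.44444444 + 0.66666667² = 0.44444444 + 0.44444444 = 0.88888889

0.88888889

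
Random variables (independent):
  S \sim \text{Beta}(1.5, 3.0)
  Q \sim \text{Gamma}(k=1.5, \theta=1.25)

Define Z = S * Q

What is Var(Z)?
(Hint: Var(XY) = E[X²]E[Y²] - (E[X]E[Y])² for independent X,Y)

Var(XY) = E[X²]E[Y²] - (E[X]E[Y])²
E[S] = 0.33333333, Var(S) = 0.04040404
E[Q] = 1.875, Var(Q) = 2.34375
E[S²] = 0.04040404 + 0.33333333² = 0.15151515
E[Q²] = 2.34375 + 1.875² = 5.859375
Var(Z) = 0.15151515*5.859375 - (0.33333333*1.875)²
= 0.88778409 - 0.390625 = 0.49715909

0.49715909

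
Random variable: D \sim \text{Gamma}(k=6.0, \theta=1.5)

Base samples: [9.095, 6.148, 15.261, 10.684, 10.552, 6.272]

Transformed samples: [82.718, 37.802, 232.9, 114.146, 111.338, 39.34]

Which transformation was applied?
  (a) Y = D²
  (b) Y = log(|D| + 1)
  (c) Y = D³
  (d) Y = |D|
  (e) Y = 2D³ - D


Checking option (a) Y = D²:
  D = 9.095 -> Y = 82.718 ✓
  D = 6.148 -> Y = 37.802 ✓
  D = 15.261 -> Y = 232.9 ✓
All samples match this transformation.

(a) D²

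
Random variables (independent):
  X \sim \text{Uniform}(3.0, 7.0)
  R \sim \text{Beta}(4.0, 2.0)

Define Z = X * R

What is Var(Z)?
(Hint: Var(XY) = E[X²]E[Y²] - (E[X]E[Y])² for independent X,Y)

Var(XY) = E[X²]E[Y²] - (E[X]E[Y])²
E[X] = 5, Var(X) = 1.3333333
E[R] = 0.66666667, Var(R) = 0.031746032
E[X²] = 1.3333333 + 5² = 26.333333
E[R²] = 0.031746032 + 0.66666667² = 0.47619048
Var(Z) = 26.333333*0.47619048 - (5*0.66666667)²
= 12.539683 - 11.111111 = 1.4285714

1.4285714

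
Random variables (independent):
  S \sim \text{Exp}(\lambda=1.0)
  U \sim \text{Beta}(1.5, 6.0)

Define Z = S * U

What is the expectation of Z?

For independent RVs: E[XY] = E[X]*E[Y]
E[S] = 1
E[U] = 0.2
E[Z] = 1 * 0.2 = 0.2

0.2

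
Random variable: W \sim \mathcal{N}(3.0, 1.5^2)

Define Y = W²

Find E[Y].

E[W²] = Var(W) + (E[W])² = 2.25 + 9 = 11.25

11.25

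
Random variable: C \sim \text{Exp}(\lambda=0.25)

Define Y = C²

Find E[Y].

E[C²] = Var(C) + (E[C])² = 16 + 16 = 32

32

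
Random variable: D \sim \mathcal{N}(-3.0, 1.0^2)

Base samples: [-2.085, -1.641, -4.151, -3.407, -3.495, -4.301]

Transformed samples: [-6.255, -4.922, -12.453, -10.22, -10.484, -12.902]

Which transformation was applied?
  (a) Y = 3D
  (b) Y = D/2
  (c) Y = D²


Checking option (a) Y = 3D:
  D = -2.085 -> Y = -6.255 ✓
  D = -1.641 -> Y = -4.922 ✓
  D = -4.151 -> Y = -12.453 ✓
All samples match this transformation.

(a) 3D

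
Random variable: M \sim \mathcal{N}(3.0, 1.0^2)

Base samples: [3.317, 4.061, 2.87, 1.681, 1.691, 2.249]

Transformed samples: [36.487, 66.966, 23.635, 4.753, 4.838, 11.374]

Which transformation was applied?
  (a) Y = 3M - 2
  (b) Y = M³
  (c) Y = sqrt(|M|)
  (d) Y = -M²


Checking option (b) Y = M³:
  M = 3.317 -> Y = 36.487 ✓
  M = 4.061 -> Y = 66.966 ✓
  M = 2.87 -> Y = 23.635 ✓
All samples match this transformation.

(b) M³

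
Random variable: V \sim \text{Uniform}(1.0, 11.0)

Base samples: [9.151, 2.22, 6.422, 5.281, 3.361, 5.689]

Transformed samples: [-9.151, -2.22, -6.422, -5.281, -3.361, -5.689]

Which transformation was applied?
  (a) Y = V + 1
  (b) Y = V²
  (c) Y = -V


Checking option (c) Y = -V:
  V = 9.151 -> Y = -9.151 ✓
  V = 2.22 -> Y = -2.22 ✓
  V = 6.422 -> Y = -6.422 ✓
All samples match this transformation.

(c) -V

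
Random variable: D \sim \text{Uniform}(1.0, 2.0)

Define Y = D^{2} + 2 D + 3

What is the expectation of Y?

E[Y] = 1*E[D²] + 2*E[D] + 3
E[D] = 1.5
E[D²] = Var(D) + (E[D])² = 0.083333333 + 2.25 = 2.3333333
E[Y] = 1*2.3333333 + 2*1.5 + 3 = 8.3333333

8.3333333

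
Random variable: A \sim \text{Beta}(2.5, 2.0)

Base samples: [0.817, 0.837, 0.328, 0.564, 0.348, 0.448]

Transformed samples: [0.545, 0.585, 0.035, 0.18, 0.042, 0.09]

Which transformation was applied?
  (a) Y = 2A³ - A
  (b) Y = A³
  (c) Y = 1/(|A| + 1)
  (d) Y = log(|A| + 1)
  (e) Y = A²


Checking option (b) Y = A³:
  A = 0.817 -> Y = 0.545 ✓
  A = 0.837 -> Y = 0.585 ✓
  A = 0.328 -> Y = 0.035 ✓
All samples match this transformation.

(b) A³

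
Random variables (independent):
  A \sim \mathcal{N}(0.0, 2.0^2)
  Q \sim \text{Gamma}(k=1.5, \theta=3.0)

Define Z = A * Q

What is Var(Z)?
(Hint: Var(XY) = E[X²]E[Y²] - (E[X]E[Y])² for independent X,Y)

Var(XY) = E[X²]E[Y²] - (E[X]E[Y])²
E[A] = 0, Var(A) = 4
E[Q] = 4.5, Var(Q) = 13.5
E[A²] = 4 + 0² = 4
E[Q²] = 13.5 + 4.5² = 33.75
Var(Z) = 4*33.75 - (0*4.5)²
= 135 - 0 = 135

135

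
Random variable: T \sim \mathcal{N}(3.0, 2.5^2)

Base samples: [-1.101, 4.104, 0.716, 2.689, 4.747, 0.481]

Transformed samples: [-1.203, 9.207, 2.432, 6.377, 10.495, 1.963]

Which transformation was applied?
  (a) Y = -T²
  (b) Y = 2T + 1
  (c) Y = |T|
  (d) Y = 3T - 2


Checking option (b) Y = 2T + 1:
  T = -1.101 -> Y = -1.203 ✓
  T = 4.104 -> Y = 9.207 ✓
  T = 0.716 -> Y = 2.432 ✓
All samples match this transformation.

(b) 2T + 1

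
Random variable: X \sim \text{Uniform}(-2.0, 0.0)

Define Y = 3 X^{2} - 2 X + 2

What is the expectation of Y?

E[Y] = 3*E[X²] - 2*E[X] + 2
E[X] = -1
E[X²] = Var(X) + (E[X])² = 0.33333333 + 1 = 1.3333333
E[Y] = 3*1.3333333 - 2*(-1) + 2 = 8

8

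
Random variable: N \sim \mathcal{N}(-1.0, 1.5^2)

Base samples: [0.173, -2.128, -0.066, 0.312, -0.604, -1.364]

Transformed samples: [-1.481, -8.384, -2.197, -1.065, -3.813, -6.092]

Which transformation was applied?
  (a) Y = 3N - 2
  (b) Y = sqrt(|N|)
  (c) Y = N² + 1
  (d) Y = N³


Checking option (a) Y = 3N - 2:
  N = 0.173 -> Y = -1.481 ✓
  N = -2.128 -> Y = -8.384 ✓
  N = -0.066 -> Y = -2.197 ✓
All samples match this transformation.

(a) 3N - 2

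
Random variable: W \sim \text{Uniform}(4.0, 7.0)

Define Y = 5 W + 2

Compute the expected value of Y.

For Y = 5W + 2:
E[Y] = 5 * E[W] + 2
E[W] = (4 + 7)/2 = 5.5
E[Y] = 5 * 5.5 + 2 = 29.5

29.5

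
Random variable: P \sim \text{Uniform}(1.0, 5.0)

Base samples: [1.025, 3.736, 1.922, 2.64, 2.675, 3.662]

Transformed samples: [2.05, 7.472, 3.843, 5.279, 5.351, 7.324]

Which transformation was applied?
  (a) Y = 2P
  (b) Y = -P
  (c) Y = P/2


Checking option (a) Y = 2P:
  P = 1.025 -> Y = 2.05 ✓
  P = 3.736 -> Y = 7.472 ✓
  P = 1.922 -> Y = 3.843 ✓
All samples match this transformation.

(a) 2P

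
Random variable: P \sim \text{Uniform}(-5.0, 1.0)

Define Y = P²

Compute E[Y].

Using E[X²] = Var(X) + (E[X])²:
E[P] = -2
Var(P) = (1 + 5)^2/12 = 3
E[P²] = 3 + (-2)² = 3 + 4 = 7

7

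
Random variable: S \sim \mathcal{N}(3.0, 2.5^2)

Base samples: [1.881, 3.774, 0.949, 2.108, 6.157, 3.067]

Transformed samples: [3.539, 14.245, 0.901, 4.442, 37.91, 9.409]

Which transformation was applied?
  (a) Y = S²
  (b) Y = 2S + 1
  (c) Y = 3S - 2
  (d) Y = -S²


Checking option (a) Y = S²:
  S = 1.881 -> Y = 3.539 ✓
  S = 3.774 -> Y = 14.245 ✓
  S = 0.949 -> Y = 0.901 ✓
All samples match this transformation.

(a) S²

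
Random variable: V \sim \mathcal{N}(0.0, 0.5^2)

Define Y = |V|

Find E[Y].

For X ~ N(0, 0.5²), E[|X|] = sigma * sqrt(2/pi)
= 0.5 * sqrt(2/pi) = 0.39894228

0.39894228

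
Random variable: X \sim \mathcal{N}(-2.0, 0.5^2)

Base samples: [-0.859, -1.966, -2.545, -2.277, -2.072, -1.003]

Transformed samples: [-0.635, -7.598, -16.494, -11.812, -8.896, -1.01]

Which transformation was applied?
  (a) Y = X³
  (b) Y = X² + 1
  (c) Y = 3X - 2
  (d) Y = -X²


Checking option (a) Y = X³:
  X = -0.859 -> Y = -0.635 ✓
  X = -1.966 -> Y = -7.598 ✓
  X = -2.545 -> Y = -16.494 ✓
All samples match this transformation.

(a) X³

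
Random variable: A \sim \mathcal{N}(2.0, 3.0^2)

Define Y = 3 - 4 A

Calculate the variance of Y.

For Y = aA + b: Var(Y) = a² * Var(A)
Var(A) = 3.0^2 = 9
Var(Y) = (-4)² * 9 = 16 * 9 = 144

144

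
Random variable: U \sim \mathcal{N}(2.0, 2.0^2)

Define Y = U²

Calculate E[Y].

Using E[X²] = Var(X) + (E[X])²:
E[U] = 2
Var(U) = 2.0^2 = 4
E[U²] = 4 + 2² = 4 + 4 = 8

8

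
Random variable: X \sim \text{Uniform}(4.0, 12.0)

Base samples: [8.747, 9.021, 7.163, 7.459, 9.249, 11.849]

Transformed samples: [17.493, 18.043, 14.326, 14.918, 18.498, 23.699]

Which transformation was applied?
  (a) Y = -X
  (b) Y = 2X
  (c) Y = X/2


Checking option (b) Y = 2X:
  X = 8.747 -> Y = 17.493 ✓
  X = 9.021 -> Y = 18.043 ✓
  X = 7.163 -> Y = 14.326 ✓
All samples match this transformation.

(b) 2X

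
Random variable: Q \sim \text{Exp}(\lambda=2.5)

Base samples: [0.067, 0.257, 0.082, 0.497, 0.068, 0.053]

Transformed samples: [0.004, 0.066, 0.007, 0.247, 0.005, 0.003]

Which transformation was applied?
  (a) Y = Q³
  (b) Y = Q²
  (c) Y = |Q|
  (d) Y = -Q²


Checking option (b) Y = Q²:
  Q = 0.067 -> Y = 0.004 ✓
  Q = 0.257 -> Y = 0.066 ✓
  Q = 0.082 -> Y = 0.007 ✓
All samples match this transformation.

(b) Q²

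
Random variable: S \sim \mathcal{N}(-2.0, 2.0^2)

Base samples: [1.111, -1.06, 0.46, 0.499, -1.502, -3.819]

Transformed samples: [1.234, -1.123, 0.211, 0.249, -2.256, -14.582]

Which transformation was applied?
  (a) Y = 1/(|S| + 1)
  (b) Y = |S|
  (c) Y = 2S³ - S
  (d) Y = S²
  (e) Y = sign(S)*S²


Checking option (e) Y = sign(S)*S²:
  S = 1.111 -> Y = 1.234 ✓
  S = -1.06 -> Y = -1.123 ✓
  S = 0.46 -> Y = 0.211 ✓
All samples match this transformation.

(e) sign(S)*S²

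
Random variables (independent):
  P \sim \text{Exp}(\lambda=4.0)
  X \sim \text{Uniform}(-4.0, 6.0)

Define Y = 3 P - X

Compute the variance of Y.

For independent RVs: Var(aX + bY) = a²Var(X) + b²Var(Y)
Var(P) = 0.0625
Var(X) = 8.3333333
Var(Y) = 3²*0.0625 + (-1)²*8.3333333
= 9*0.0625 + 1*8.3333333 = 8.8958333

8.8958333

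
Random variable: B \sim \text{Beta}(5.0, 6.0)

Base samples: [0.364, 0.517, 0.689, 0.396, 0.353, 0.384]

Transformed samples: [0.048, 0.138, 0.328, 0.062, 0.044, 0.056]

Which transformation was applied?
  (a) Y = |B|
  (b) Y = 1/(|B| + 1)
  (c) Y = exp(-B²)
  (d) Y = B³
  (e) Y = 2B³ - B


Checking option (d) Y = B³:
  B = 0.364 -> Y = 0.048 ✓
  B = 0.517 -> Y = 0.138 ✓
  B = 0.689 -> Y = 0.328 ✓
All samples match this transformation.

(d) B³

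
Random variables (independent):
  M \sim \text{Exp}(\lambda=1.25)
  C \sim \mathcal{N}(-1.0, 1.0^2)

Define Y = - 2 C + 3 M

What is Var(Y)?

For independent RVs: Var(aX + bY) = a²Var(X) + b²Var(Y)
Var(M) = 0.64
Var(C) = 1
Var(Y) = 3²*0.64 + (-2)²*1
= 9*0.64 + 4*1 = 9.76

9.76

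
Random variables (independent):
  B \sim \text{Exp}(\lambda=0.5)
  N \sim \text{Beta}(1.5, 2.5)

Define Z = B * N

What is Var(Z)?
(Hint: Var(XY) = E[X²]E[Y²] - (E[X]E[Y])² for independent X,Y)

Var(XY) = E[X²]E[Y²] - (E[X]E[Y])²
E[B] = 2, Var(B) = 4
E[N] = 0.375, Var(N) = 0.046875
E[B²] = 4 + 2² = 8
E[N²] = 0.046875 + 0.375² = 0.1875
Var(Z) = 8*0.1875 - (2*0.375)²
= 1.5 - 0.5625 = 0.9375

0.9375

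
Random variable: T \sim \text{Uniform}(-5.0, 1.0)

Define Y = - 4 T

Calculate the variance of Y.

For Y = aT + b: Var(Y) = a² * Var(T)
Var(T) = (1 + 5)^2/12 = 3
Var(Y) = (-4)² * 3 = 16 * 3 = 48

48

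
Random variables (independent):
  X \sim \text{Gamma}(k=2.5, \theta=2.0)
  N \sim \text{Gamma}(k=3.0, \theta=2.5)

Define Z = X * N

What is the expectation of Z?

For independent RVs: E[XY] = E[X]*E[Y]
E[X] = 5
E[N] = 7.5
E[Z] = 5 * 7.5 = 37.5

37.5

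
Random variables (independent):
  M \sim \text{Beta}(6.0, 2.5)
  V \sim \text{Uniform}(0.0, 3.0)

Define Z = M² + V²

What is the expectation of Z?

E[Z] = E[M²] + E[V²]
E[M²] = Var(M) + E[M]² = 0.021853943 + 0.4982699 = 0.52012384
E[V²] = Var(V) + E[V]² = 0.75 + 2.25 = 3
E[Z] = 0.52012384 + 3 = 3.5201238

3.5201238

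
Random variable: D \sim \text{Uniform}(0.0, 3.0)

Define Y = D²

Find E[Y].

Using E[X²] = Var(X) + (E[X])²:
E[D] = 1.5
Var(D) = (3 - 0)^2/12 = 0.75
E[D²] = 0.75 + 1.5² = 0.75 + 2.25 = 3

3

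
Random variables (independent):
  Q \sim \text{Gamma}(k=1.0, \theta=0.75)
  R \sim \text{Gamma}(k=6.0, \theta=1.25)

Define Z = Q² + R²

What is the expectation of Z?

E[Z] = E[Q²] + E[R²]
E[Q²] = Var(Q) + E[Q]² = 0.5625 + 0.5625 = 1.125
E[R²] = Var(R) + E[R]² = 9.375 + 56.25 = 65.625
E[Z] = 1.125 + 65.625 = 66.75

66.75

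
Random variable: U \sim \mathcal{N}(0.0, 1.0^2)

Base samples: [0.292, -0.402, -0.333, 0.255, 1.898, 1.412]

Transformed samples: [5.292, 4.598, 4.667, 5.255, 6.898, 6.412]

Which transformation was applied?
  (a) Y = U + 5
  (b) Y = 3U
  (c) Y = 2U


Checking option (a) Y = U + 5:
  U = 0.292 -> Y = 5.292 ✓
  U = -0.402 -> Y = 4.598 ✓
  U = -0.333 -> Y = 4.667 ✓
All samples match this transformation.

(a) U + 5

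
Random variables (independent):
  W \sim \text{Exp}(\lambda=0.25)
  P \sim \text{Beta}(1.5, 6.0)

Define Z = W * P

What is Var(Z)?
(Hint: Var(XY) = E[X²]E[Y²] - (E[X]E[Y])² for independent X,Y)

Var(XY) = E[X²]E[Y²] - (E[X]E[Y])²
E[W] = 4, Var(W) = 16
E[P] = 0.2, Var(P) = 0.018823529
E[W²] = 16 + 4² = 32
E[P²] = 0.018823529 + 0.2² = 0.058823529
Var(Z) = 32*0.058823529 - (4*0.2)²
= 1.8823529 - 0.64 = 1.2423529

1.2423529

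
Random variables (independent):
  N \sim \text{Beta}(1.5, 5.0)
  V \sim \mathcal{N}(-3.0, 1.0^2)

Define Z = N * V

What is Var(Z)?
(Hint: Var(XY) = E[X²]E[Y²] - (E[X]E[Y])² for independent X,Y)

Var(XY) = E[X²]E[Y²] - (E[X]E[Y])²
E[N] = 0.23076923, Var(N) = 0.023668639
E[V] = -3, Var(V) = 1
E[N²] = 0.023668639 + 0.23076923² = 0.076923077
E[V²] = 1 + (-3)² = 10
Var(Z) = 0.076923077*10 - (0.23076923*(-3))²
= 0.76923077 - 0.47928994 = 0.28994083

0.28994083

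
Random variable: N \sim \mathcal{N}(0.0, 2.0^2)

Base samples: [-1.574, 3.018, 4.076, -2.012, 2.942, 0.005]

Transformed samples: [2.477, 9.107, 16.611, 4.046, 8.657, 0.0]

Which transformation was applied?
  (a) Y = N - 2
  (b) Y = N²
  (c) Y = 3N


Checking option (b) Y = N²:
  N = -1.574 -> Y = 2.477 ✓
  N = 3.018 -> Y = 9.107 ✓
  N = 4.076 -> Y = 16.611 ✓
All samples match this transformation.

(b) N²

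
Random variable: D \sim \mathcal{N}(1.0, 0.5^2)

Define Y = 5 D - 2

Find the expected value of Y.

For Y = 5D - 2:
E[Y] = 5 * E[D] - 2
E[D] = 1.0 = 1
E[Y] = 5 * 1 - 2 = 3

3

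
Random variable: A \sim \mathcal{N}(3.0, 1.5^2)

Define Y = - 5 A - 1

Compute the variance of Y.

For Y = aA + b: Var(Y) = a² * Var(A)
Var(A) = 1.5^2 = 2.25
Var(Y) = (-5)² * 2.25 = 25 * 2.25 = 56.25

56.25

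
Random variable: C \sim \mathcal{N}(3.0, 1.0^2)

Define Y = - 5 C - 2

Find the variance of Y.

For Y = aC + b: Var(Y) = a² * Var(C)
Var(C) = 1.0^2 = 1
Var(Y) = (-5)² * 1 = 25 * 1 = 25

25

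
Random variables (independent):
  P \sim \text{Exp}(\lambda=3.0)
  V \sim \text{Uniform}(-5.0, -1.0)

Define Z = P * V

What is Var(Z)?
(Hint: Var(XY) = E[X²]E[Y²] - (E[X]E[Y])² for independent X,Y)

Var(XY) = E[X²]E[Y²] - (E[X]E[Y])²
E[P] = 0.33333333, Var(P) = 0.11111111
E[V] = -3, Var(V) = 1.3333333
E[P²] = 0.11111111 + 0.33333333² = 0.22222222
E[V²] = 1.3333333 + (-3)² = 10.333333
Var(Z) = 0.22222222*10.333333 - (0.33333333*(-3))²
= 2.2962963 - 1 = 1.2962963

1.2962963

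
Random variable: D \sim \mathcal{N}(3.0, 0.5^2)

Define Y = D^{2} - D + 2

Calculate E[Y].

E[Y] = 1*E[D²] - 1*E[D] + 2
E[D] = 3
E[D²] = Var(D) + (E[D])² = 0.25 + 9 = 9.25
E[Y] = 1*9.25 - 1*3 + 2 = 8.25

8.25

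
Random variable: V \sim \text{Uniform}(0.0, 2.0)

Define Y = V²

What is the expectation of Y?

E[V²] = Var(V) + (E[V])² = 0.33333333 + 1 = 1.3333333

1.3333333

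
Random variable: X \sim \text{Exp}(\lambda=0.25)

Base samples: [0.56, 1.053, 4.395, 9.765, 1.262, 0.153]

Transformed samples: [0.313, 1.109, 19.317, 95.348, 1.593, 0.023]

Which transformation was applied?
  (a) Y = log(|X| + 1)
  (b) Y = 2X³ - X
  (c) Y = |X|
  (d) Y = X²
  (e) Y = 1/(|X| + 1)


Checking option (d) Y = X²:
  X = 0.56 -> Y = 0.313 ✓
  X = 1.053 -> Y = 1.109 ✓
  X = 4.395 -> Y = 19.317 ✓
All samples match this transformation.

(d) X²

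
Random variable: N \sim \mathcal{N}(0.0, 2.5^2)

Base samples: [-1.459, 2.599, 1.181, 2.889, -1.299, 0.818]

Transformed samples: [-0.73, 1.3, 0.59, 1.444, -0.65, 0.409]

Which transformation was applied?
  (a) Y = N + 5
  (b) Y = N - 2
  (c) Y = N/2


Checking option (c) Y = N/2:
  N = -1.459 -> Y = -0.73 ✓
  N = 2.599 -> Y = 1.3 ✓
  N = 1.181 -> Y = 0.59 ✓
All samples match this transformation.

(c) N/2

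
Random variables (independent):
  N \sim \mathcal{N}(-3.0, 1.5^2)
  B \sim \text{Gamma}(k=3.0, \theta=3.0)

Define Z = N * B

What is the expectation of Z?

For independent RVs: E[XY] = E[X]*E[Y]
E[N] = -3
E[B] = 9
E[Z] = -3 * 9 = -27

-27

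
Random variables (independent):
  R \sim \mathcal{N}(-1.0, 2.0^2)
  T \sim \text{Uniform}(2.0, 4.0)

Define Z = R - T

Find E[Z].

E[Z] = 1*E[R] - 1*E[T]
E[R] = -1
E[T] = 3
E[Z] = 1*(-1) - 1*3 = -4

-4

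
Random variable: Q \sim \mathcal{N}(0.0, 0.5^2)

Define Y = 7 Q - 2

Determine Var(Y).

For Y = aQ + b: Var(Y) = a² * Var(Q)
Var(Q) = 0.5^2 = 0.25
Var(Y) = 7² * 0.25 = 49 * 0.25 = 12.25

12.25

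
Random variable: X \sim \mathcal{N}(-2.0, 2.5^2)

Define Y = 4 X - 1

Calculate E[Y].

For Y = 4X - 1:
E[Y] = 4 * E[X] - 1
E[X] = -2.0 = -2
E[Y] = 4 * (-2) - 1 = -9

-9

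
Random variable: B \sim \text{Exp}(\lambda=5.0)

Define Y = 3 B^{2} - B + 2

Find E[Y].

E[Y] = 3*E[B²] - 1*E[B] + 2
E[B] = 0.2
E[B²] = Var(B) + (E[B])² = 0.04 + 0.04 = 0.08
E[Y] = 3*0.08 - 1*0.2 + 2 = 2.04

2.04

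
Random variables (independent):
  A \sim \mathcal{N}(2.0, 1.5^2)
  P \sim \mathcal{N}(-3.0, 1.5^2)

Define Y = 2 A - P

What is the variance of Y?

For independent RVs: Var(aX + bY) = a²Var(X) + b²Var(Y)
Var(A) = 2.25
Var(P) = 2.25
Var(Y) = 2²*2.25 + (-1)²*2.25
= 4*2.25 + 1*2.25 = 11.25

11.25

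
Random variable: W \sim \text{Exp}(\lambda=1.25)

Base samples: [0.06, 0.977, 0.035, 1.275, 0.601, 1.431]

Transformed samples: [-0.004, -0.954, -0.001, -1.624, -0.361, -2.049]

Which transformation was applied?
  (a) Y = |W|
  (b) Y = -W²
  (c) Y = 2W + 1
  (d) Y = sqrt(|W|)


Checking option (b) Y = -W²:
  W = 0.06 -> Y = -0.004 ✓
  W = 0.977 -> Y = -0.954 ✓
  W = 0.035 -> Y = -0.001 ✓
All samples match this transformation.

(b) -W²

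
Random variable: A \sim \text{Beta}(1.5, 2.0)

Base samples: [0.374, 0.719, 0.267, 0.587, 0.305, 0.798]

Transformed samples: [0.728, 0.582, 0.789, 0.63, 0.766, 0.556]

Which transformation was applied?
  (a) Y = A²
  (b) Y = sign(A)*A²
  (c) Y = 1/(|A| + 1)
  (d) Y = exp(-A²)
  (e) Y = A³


Checking option (c) Y = 1/(|A| + 1):
  A = 0.374 -> Y = 0.728 ✓
  A = 0.719 -> Y = 0.582 ✓
  A = 0.267 -> Y = 0.789 ✓
All samples match this transformation.

(c) 1/(|A| + 1)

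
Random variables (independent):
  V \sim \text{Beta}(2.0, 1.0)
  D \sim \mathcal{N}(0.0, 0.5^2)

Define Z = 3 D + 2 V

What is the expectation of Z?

E[Z] = 2*E[V] + 3*E[D]
E[V] = 0.66666667
E[D] = 0
E[Z] = 2*0.66666667 + 3*0 = 1.3333333

1.3333333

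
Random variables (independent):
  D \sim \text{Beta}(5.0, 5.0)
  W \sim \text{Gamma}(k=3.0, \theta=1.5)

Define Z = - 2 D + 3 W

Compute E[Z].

E[Z] = -2*E[D] + 3*E[W]
E[D] = 0.5
E[W] = 4.5
E[Z] = -2*0.5 + 3*4.5 = 12.5

12.5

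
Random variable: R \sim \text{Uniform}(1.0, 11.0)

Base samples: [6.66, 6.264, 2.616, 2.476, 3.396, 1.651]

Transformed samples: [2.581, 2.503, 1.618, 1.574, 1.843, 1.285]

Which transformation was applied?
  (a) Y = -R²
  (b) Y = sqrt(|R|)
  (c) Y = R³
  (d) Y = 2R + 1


Checking option (b) Y = sqrt(|R|):
  R = 6.66 -> Y = 2.581 ✓
  R = 6.264 -> Y = 2.503 ✓
  R = 2.616 -> Y = 1.618 ✓
All samples match this transformation.

(b) sqrt(|R|)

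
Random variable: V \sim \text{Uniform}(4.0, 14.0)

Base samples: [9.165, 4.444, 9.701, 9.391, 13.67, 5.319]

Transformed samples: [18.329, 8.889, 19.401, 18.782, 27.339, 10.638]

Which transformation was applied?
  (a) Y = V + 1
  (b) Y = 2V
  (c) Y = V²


Checking option (b) Y = 2V:
  V = 9.165 -> Y = 18.329 ✓
  V = 4.444 -> Y = 8.889 ✓
  V = 9.701 -> Y = 19.401 ✓
All samples match this transformation.

(b) 2V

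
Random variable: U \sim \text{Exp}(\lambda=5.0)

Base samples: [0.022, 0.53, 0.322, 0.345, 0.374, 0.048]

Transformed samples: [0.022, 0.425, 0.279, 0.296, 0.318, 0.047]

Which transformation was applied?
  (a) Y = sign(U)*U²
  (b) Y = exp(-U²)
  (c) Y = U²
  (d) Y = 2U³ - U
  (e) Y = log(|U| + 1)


Checking option (e) Y = log(|U| + 1):
  U = 0.022 -> Y = 0.022 ✓
  U = 0.53 -> Y = 0.425 ✓
  U = 0.322 -> Y = 0.279 ✓
All samples match this transformation.

(e) log(|U| + 1)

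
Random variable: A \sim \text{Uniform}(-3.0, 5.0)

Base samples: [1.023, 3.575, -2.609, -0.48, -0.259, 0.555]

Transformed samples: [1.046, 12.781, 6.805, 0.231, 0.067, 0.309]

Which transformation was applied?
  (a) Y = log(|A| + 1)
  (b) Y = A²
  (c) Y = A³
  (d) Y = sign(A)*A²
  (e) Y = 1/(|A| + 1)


Checking option (b) Y = A²:
  A = 1.023 -> Y = 1.046 ✓
  A = 3.575 -> Y = 12.781 ✓
  A = -2.609 -> Y = 6.805 ✓
All samples match this transformation.

(b) A²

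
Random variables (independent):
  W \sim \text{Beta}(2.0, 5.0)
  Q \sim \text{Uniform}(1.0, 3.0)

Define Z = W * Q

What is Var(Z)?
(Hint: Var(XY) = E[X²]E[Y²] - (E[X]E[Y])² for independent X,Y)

Var(XY) = E[X²]E[Y²] - (E[X]E[Y])²
E[W] = 0.28571429, Var(W) = 0.025510204
E[Q] = 2, Var(Q) = 0.33333333
E[W²] = 0.025510204 + 0.28571429² = 0.10714286
E[Q²] = 0.33333333 + 2² = 4.3333333
Var(Z) = 0.10714286*4.3333333 - (0.28571429*2)²
= 0.46428571 - 0.32653061 = 0.1377551

0.1377551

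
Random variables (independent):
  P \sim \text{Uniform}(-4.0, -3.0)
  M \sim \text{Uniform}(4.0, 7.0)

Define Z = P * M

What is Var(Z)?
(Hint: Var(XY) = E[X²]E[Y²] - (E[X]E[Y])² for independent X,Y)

Var(XY) = E[X²]E[Y²] - (E[X]E[Y])²
E[P] = -3.5, Var(P) = 0.083333333
E[M] = 5.5, Var(M) = 0.75
E[P²] = 0.083333333 + (-3.5)² = 12.333333
E[M²] = 0.75 + 5.5² = 31
Var(Z) = 12.333333*31 - (-3.5*5.5)²
= 382.33333 - 370.5625 = 11.770833

11.770833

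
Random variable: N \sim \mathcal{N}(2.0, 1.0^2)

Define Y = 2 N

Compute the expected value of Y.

For Y = 2N:
E[Y] = 2 * E[N]
E[N] = 2.0 = 2
E[Y] = 2 * 2 = 4

4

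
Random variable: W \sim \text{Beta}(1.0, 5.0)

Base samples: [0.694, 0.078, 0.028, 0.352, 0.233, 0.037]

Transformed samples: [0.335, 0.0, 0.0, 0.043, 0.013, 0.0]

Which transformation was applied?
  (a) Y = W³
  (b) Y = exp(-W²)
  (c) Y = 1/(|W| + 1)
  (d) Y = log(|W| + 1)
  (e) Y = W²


Checking option (a) Y = W³:
  W = 0.694 -> Y = 0.335 ✓
  W = 0.078 -> Y = 0.0 ✓
  W = 0.028 -> Y = 0.0 ✓
All samples match this transformation.

(a) W³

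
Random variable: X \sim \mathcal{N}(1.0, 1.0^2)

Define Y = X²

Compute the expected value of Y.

Using E[X²] = Var(X) + (E[X])²:
E[X] = 1
Var(X) = 1.0^2 = 1
E[X²] = 1 + 1² = 1 + 1 = 2

2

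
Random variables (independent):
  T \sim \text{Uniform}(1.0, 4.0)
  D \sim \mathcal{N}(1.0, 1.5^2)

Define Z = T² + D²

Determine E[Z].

E[Z] = E[T²] + E[D²]
E[T²] = Var(T) + E[T]² = 0.75 + 6.25 = 7
E[D²] = Var(D) + E[D]² = 2.25 + 1 = 3.25
E[Z] = 7 + 3.25 = 10.25

10.25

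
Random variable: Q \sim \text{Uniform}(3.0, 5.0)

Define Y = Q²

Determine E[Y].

Using E[X²] = Var(X) + (E[X])²:
E[Q] = 4
Var(Q) = (5 - 3)^2/12 = 0.33333333
E[Q²] = 0.33333333 + 4² = 0.33333333 + 16 = 16.333333

16.333333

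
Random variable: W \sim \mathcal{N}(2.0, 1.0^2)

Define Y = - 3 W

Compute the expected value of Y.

For Y = -3W:
E[Y] = -3 * E[W]
E[W] = 2.0 = 2
E[Y] = -3 * 2 = -6

-6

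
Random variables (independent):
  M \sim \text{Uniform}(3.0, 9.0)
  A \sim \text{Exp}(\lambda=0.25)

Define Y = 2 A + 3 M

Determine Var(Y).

For independent RVs: Var(aX + bY) = a²Var(X) + b²Var(Y)
Var(M) = 3
Var(A) = 16
Var(Y) = 3²*3 + 2²*16
= 9*3 + 4*16 = 91

91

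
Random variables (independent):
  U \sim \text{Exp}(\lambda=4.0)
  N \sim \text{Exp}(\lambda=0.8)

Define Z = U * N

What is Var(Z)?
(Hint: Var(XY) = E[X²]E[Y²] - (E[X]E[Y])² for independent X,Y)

Var(XY) = E[X²]E[Y²] - (E[X]E[Y])²
E[U] = 0.25, Var(U) = 0.0625
E[N] = 1.25, Var(N) = 1.5625
E[U²] = 0.0625 + 0.25² = 0.125
E[N²] = 1.5625 + 1.25² = 3.125
Var(Z) = 0.125*3.125 - (0.25*1.25)²
= 0.390625 - 0.09765625 = 0.29296875

0.29296875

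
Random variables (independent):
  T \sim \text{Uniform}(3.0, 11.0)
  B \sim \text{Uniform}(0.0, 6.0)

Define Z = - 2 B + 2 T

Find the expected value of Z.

E[Z] = 2*E[T] - 2*E[B]
E[T] = 7
E[B] = 3
E[Z] = 2*7 - 2*3 = 8

8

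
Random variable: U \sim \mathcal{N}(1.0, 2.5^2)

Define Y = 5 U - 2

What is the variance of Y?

For Y = aU + b: Var(Y) = a² * Var(U)
Var(U) = 2.5^2 = 6.25
Var(Y) = 5² * 6.25 = 25 * 6.25 = 156.25

156.25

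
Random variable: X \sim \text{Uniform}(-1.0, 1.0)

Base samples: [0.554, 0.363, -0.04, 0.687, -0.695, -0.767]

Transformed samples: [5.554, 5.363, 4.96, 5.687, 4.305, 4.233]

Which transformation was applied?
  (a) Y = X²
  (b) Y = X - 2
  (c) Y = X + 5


Checking option (c) Y = X + 5:
  X = 0.554 -> Y = 5.554 ✓
  X = 0.363 -> Y = 5.363 ✓
  X = -0.04 -> Y = 4.96 ✓
All samples match this transformation.

(c) X + 5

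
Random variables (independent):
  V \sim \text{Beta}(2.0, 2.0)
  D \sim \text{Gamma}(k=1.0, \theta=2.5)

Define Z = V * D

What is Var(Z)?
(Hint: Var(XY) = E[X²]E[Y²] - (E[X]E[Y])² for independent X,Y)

Var(XY) = E[X²]E[Y²] - (E[X]E[Y])²
E[V] = 0.5, Var(V) = 0.05
E[D] = 2.5, Var(D) = 6.25
E[V²] = 0.05 + 0.5² = 0.3
E[D²] = 6.25 + 2.5² = 12.5
Var(Z) = 0.3*12.5 - (0.5*2.5)²
= 3.75 - 1.5625 = 2.1875

2.1875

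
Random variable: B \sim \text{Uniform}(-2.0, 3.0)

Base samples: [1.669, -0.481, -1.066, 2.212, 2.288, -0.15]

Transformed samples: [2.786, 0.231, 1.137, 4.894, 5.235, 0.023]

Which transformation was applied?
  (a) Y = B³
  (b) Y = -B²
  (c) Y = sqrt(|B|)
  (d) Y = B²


Checking option (d) Y = B²:
  B = 1.669 -> Y = 2.786 ✓
  B = -0.481 -> Y = 0.231 ✓
  B = -1.066 -> Y = 1.137 ✓
All samples match this transformation.

(d) B²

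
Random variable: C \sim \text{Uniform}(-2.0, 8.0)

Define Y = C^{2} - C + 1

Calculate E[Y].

E[Y] = 1*E[C²] - 1*E[C] + 1
E[C] = 3
E[C²] = Var(C) + (E[C])² = 8.3333333 + 9 = 17.333333
E[Y] = 1*17.333333 - 1*3 + 1 = 15.333333

15.333333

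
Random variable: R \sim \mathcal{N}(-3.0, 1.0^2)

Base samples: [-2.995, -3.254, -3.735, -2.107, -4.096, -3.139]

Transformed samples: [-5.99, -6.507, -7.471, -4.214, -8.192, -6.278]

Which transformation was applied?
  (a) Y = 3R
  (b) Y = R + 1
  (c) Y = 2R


Checking option (c) Y = 2R:
  R = -2.995 -> Y = -5.99 ✓
  R = -3.254 -> Y = -6.507 ✓
  R = -3.735 -> Y = -7.471 ✓
All samples match this transformation.

(c) 2R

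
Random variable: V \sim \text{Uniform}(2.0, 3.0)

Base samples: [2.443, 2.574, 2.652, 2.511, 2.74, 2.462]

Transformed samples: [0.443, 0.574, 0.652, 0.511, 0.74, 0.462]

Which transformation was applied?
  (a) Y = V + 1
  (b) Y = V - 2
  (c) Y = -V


Checking option (b) Y = V - 2:
  V = 2.443 -> Y = 0.443 ✓
  V = 2.574 -> Y = 0.574 ✓
  V = 2.652 -> Y = 0.652 ✓
All samples match this transformation.

(b) V - 2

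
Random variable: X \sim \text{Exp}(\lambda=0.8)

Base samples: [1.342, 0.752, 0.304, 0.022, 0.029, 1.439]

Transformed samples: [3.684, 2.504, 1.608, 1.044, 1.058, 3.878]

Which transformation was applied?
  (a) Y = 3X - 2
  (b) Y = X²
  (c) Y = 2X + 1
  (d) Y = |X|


Checking option (c) Y = 2X + 1:
  X = 1.342 -> Y = 3.684 ✓
  X = 0.752 -> Y = 2.504 ✓
  X = 0.304 -> Y = 1.608 ✓
All samples match this transformation.

(c) 2X + 1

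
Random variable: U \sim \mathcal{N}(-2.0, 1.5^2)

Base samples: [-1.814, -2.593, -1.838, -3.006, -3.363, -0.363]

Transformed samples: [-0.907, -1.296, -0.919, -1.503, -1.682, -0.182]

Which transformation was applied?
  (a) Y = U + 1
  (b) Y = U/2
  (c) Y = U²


Checking option (b) Y = U/2:
  U = -1.814 -> Y = -0.907 ✓
  U = -2.593 -> Y = -1.296 ✓
  U = -1.838 -> Y = -0.919 ✓
All samples match this transformation.

(b) U/2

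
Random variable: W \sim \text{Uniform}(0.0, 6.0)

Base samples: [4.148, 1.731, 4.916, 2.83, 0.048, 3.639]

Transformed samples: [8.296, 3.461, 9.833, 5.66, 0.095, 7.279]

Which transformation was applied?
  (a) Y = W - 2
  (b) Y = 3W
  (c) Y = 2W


Checking option (c) Y = 2W:
  W = 4.148 -> Y = 8.296 ✓
  W = 1.731 -> Y = 3.461 ✓
  W = 4.916 -> Y = 9.833 ✓
All samples match this transformation.

(c) 2W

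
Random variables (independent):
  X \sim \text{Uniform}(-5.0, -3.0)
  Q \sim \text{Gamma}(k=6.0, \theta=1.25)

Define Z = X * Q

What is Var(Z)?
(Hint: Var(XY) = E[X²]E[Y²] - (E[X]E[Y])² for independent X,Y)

Var(XY) = E[X²]E[Y²] - (E[X]E[Y])²
E[X] = -4, Var(X) = 0.33333333
E[Q] = 7.5, Var(Q) = 9.375
E[X²] = 0.33333333 + (-4)² = 16.333333
E[Q²] = 9.375 + 7.5² = 65.625
Var(Z) = 16.333333*65.625 - (-4*7.5)²
= 1071.875 - 900 = 171.875

171.875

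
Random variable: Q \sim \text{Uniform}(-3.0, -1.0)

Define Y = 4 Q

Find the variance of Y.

For Y = aQ + b: Var(Y) = a² * Var(Q)
Var(Q) = (-1 + 3)^2/12 = 0.33333333
Var(Y) = 4² * 0.33333333 = 16 * 0.33333333 = 5.3333333

5.3333333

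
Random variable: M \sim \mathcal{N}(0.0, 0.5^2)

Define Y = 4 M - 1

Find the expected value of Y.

For Y = 4M - 1:
E[Y] = 4 * E[M] - 1
E[M] = 0.0 = 0
E[Y] = 4 * 0 - 1 = -1

-1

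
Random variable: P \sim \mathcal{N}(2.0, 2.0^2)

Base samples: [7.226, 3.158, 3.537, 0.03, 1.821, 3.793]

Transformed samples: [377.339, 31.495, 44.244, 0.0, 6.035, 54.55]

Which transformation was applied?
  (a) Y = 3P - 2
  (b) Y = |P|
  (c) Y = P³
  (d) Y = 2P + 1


Checking option (c) Y = P³:
  P = 7.226 -> Y = 377.339 ✓
  P = 3.158 -> Y = 31.495 ✓
  P = 3.537 -> Y = 44.244 ✓
All samples match this transformation.

(c) P³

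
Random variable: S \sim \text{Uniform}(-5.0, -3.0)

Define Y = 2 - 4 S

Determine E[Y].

For Y = -4S + 2:
E[Y] = -4 * E[S] + 2
E[S] = (-5 - 3)/2 = -4
E[Y] = -4 * (-4) + 2 = 18

18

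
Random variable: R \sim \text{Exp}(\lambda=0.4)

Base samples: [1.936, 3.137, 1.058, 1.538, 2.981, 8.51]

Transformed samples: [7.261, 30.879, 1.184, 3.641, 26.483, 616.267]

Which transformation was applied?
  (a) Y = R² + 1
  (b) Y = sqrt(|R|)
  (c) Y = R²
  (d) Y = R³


Checking option (d) Y = R³:
  R = 1.936 -> Y = 7.261 ✓
  R = 3.137 -> Y = 30.879 ✓
  R = 1.058 -> Y = 1.184 ✓
All samples match this transformation.

(d) R³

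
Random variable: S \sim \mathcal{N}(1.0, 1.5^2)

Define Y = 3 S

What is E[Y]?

For Y = 3S:
E[Y] = 3 * E[S]
E[S] = 1.0 = 1
E[Y] = 3 * 1 = 3

3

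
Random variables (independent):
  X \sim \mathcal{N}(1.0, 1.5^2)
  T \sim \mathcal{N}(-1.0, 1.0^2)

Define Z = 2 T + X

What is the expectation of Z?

E[Z] = 1*E[X] + 2*E[T]
E[X] = 1
E[T] = -1
E[Z] = 1*1 + 2*(-1) = -1

-1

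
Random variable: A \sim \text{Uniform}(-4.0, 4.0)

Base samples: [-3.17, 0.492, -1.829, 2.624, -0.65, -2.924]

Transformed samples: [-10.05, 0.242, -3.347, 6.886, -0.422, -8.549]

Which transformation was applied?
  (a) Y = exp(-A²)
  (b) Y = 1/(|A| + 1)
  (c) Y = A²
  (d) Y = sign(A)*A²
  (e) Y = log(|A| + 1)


Checking option (d) Y = sign(A)*A²:
  A = -3.17 -> Y = -10.05 ✓
  A = 0.492 -> Y = 0.242 ✓
  A = -1.829 -> Y = -3.347 ✓
All samples match this transformation.

(d) sign(A)*A²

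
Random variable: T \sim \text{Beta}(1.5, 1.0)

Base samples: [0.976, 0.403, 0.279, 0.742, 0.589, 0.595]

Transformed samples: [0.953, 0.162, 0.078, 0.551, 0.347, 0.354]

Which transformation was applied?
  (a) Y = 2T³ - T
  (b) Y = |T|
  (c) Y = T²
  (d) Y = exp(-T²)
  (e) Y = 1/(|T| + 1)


Checking option (c) Y = T²:
  T = 0.976 -> Y = 0.953 ✓
  T = 0.403 -> Y = 0.162 ✓
  T = 0.279 -> Y = 0.078 ✓
All samples match this transformation.

(c) T²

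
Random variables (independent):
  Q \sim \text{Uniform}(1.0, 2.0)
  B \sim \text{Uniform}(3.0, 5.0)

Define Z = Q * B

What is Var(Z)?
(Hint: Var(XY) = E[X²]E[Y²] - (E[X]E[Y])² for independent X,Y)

Var(XY) = E[X²]E[Y²] - (E[X]E[Y])²
E[Q] = 1.5, Var(Q) = 0.083333333
E[B] = 4, Var(B) = 0.33333333
E[Q²] = 0.083333333 + 1.5² = 2.3333333
E[B²] = 0.33333333 + 4² = 16.333333
Var(Z) = 2.3333333*16.333333 - (1.5*4)²
= 38.111111 - 36 = 2.1111111

2.1111111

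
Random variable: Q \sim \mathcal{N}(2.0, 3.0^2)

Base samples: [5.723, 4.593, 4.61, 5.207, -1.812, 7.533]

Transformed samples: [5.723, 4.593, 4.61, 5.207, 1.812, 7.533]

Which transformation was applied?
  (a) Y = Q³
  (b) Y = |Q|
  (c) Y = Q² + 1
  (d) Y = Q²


Checking option (b) Y = |Q|:
  Q = 5.723 -> Y = 5.723 ✓
  Q = 4.593 -> Y = 4.593 ✓
  Q = 4.61 -> Y = 4.61 ✓
All samples match this transformation.

(b) |Q|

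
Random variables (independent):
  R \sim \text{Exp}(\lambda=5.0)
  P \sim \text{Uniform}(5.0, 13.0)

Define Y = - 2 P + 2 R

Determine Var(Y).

For independent RVs: Var(aX + bY) = a²Var(X) + b²Var(Y)
Var(R) = 0.04
Var(P) = 5.3333333
Var(Y) = 2²*0.04 + (-2)²*5.3333333
= 4*0.04 + 4*5.3333333 = 21.493333

21.493333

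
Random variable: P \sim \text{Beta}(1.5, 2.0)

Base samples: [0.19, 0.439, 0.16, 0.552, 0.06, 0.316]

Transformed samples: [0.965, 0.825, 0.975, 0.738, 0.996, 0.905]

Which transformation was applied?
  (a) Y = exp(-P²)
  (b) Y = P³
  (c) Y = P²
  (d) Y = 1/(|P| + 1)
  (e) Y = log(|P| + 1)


Checking option (a) Y = exp(-P²):
  P = 0.19 -> Y = 0.965 ✓
  P = 0.439 -> Y = 0.825 ✓
  P = 0.16 -> Y = 0.975 ✓
All samples match this transformation.

(a) exp(-P²)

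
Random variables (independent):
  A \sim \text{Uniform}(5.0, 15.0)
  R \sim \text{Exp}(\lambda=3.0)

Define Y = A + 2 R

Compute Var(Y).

For independent RVs: Var(aX + bY) = a²Var(X) + b²Var(Y)
Var(A) = 8.3333333
Var(R) = 0.11111111
Var(Y) = 1²*8.3333333 + 2²*0.11111111
= 1*8.3333333 + 4*0.11111111 = 8.7777778

8.7777778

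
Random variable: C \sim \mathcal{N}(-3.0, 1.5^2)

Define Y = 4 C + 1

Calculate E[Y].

For Y = 4C + 1:
E[Y] = 4 * E[C] + 1
E[C] = -3.0 = -3
E[Y] = 4 * (-3) + 1 = -11

-11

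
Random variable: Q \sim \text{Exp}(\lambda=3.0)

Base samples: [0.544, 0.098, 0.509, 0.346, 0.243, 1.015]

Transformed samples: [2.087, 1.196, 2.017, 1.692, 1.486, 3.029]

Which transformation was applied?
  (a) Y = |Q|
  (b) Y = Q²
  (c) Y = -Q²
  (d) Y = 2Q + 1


Checking option (d) Y = 2Q + 1:
  Q = 0.544 -> Y = 2.087 ✓
  Q = 0.098 -> Y = 1.196 ✓
  Q = 0.509 -> Y = 2.017 ✓
All samples match this transformation.

(d) 2Q + 1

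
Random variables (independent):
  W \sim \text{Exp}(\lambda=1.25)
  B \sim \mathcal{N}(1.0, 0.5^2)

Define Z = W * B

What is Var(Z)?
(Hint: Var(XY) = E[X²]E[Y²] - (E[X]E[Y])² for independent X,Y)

Var(XY) = E[X²]E[Y²] - (E[X]E[Y])²
E[W] = 0.8, Var(W) = 0.64
E[B] = 1, Var(B) = 0.25
E[W²] = 0.64 + 0.8² = 1.28
E[B²] = 0.25 + 1² = 1.25
Var(Z) = 1.28*1.25 - (0.8*1)²
= 1.6 - 0.64 = 0.96

0.96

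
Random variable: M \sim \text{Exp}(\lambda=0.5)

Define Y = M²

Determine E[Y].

E[M²] = Var(M) + (E[M])² = 4 + 4 = 8

8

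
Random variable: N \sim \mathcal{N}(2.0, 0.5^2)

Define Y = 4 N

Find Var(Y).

For Y = aN + b: Var(Y) = a² * Var(N)
Var(N) = 0.5^2 = 0.25
Var(Y) = 4² * 0.25 = 16 * 0.25 = 4

4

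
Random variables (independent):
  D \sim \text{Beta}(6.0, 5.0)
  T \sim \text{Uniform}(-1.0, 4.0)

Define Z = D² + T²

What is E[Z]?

E[Z] = E[D²] + E[T²]
E[D²] = Var(D) + E[D]² = 0.020661157 + 0.29752066 = 0.31818182
E[T²] = Var(T) + E[T]² = 2.0833333 + 2.25 = 4.3333333
E[Z] = 0.31818182 + 4.3333333 = 4.6515152

4.6515152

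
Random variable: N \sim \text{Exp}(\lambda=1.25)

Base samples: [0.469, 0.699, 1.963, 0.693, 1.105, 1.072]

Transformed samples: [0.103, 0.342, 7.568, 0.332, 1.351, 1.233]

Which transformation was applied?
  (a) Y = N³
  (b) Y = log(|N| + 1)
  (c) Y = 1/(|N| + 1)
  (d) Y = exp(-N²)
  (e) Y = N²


Checking option (a) Y = N³:
  N = 0.469 -> Y = 0.103 ✓
  N = 0.699 -> Y = 0.342 ✓
  N = 1.963 -> Y = 7.568 ✓
All samples match this transformation.

(a) N³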